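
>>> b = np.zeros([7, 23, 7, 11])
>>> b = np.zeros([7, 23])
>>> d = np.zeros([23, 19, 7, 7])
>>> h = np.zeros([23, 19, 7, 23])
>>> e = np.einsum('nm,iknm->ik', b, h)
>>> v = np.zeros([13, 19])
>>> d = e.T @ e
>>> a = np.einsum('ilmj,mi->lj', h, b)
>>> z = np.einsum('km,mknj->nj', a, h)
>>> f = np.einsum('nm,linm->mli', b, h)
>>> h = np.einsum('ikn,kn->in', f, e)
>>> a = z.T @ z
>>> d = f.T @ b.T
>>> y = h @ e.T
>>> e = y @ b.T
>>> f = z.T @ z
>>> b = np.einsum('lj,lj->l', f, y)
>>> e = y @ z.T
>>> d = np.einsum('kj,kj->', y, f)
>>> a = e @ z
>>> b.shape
(23,)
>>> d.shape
()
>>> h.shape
(23, 19)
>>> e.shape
(23, 7)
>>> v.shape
(13, 19)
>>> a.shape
(23, 23)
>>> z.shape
(7, 23)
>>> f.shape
(23, 23)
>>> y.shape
(23, 23)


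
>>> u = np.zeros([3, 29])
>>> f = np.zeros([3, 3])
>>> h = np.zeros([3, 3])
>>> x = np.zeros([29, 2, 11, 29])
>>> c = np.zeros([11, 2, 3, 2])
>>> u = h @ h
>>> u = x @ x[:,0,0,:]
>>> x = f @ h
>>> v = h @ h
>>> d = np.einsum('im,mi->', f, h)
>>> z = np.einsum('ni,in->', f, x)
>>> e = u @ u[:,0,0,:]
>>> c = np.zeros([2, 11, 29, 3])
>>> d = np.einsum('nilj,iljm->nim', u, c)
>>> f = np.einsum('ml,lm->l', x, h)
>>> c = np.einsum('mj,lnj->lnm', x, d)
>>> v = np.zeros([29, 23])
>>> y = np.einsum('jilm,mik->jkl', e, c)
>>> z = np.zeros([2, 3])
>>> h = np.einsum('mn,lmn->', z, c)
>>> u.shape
(29, 2, 11, 29)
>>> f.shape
(3,)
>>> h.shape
()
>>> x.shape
(3, 3)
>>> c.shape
(29, 2, 3)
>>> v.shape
(29, 23)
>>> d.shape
(29, 2, 3)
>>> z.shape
(2, 3)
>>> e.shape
(29, 2, 11, 29)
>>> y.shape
(29, 3, 11)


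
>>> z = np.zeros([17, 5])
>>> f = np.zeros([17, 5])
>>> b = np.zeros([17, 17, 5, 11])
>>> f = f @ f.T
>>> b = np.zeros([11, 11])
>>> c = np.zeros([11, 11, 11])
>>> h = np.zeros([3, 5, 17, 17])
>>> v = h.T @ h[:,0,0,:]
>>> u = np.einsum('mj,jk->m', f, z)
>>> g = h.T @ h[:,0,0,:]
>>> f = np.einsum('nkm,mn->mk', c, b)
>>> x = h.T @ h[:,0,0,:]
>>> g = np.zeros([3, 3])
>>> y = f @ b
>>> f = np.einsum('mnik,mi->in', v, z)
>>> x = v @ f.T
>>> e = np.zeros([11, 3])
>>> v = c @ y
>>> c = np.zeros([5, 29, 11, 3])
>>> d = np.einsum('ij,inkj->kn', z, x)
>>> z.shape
(17, 5)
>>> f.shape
(5, 17)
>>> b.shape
(11, 11)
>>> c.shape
(5, 29, 11, 3)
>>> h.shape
(3, 5, 17, 17)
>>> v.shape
(11, 11, 11)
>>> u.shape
(17,)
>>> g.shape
(3, 3)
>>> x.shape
(17, 17, 5, 5)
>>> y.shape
(11, 11)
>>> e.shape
(11, 3)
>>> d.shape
(5, 17)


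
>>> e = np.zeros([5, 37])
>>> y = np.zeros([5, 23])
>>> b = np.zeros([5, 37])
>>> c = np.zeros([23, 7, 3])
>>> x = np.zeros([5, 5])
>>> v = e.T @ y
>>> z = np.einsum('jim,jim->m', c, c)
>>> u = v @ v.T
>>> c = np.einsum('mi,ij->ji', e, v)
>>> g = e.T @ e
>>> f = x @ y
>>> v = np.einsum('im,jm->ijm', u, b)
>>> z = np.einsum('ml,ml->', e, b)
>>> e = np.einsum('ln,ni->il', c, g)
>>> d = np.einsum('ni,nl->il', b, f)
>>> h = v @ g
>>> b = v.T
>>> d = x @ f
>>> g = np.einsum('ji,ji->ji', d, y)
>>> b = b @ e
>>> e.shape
(37, 23)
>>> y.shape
(5, 23)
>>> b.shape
(37, 5, 23)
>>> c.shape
(23, 37)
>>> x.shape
(5, 5)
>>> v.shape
(37, 5, 37)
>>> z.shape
()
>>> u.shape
(37, 37)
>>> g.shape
(5, 23)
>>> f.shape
(5, 23)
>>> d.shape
(5, 23)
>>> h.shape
(37, 5, 37)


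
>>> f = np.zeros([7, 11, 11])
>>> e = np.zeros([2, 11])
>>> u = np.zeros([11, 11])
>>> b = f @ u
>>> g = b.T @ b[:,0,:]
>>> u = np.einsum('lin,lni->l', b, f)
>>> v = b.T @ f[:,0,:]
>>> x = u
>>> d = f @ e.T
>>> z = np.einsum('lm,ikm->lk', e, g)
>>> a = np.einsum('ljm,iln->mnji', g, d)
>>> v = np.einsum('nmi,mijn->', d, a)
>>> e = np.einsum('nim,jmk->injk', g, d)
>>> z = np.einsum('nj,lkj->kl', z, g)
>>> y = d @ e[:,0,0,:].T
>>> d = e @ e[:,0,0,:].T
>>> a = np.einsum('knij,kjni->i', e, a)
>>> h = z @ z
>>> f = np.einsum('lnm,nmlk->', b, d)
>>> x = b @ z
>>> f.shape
()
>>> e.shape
(11, 11, 7, 2)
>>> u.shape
(7,)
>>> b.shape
(7, 11, 11)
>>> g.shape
(11, 11, 11)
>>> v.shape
()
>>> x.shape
(7, 11, 11)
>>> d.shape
(11, 11, 7, 11)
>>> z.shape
(11, 11)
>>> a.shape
(7,)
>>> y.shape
(7, 11, 11)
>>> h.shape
(11, 11)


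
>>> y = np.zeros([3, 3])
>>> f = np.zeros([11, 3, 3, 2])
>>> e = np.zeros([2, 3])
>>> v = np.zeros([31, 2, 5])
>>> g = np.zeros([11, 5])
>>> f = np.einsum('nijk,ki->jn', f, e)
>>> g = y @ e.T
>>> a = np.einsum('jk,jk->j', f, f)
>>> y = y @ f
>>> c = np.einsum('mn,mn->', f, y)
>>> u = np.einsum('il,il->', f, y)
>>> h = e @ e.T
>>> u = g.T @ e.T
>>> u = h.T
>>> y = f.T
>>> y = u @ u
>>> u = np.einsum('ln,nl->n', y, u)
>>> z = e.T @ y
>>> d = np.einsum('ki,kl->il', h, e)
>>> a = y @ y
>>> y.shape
(2, 2)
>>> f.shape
(3, 11)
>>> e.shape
(2, 3)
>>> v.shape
(31, 2, 5)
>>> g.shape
(3, 2)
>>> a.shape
(2, 2)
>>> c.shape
()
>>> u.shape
(2,)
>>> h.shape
(2, 2)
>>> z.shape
(3, 2)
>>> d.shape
(2, 3)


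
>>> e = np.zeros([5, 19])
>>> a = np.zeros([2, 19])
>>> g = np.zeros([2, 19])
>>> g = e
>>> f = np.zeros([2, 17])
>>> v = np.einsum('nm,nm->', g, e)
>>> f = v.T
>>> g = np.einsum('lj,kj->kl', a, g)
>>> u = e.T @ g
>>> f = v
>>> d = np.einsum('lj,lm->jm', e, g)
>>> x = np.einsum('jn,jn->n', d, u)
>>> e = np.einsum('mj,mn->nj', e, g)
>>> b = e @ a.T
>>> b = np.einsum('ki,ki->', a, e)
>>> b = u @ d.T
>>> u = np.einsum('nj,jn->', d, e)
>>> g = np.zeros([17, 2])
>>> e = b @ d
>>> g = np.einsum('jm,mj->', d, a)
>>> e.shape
(19, 2)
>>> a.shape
(2, 19)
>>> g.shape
()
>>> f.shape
()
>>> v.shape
()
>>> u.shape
()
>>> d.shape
(19, 2)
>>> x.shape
(2,)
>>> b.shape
(19, 19)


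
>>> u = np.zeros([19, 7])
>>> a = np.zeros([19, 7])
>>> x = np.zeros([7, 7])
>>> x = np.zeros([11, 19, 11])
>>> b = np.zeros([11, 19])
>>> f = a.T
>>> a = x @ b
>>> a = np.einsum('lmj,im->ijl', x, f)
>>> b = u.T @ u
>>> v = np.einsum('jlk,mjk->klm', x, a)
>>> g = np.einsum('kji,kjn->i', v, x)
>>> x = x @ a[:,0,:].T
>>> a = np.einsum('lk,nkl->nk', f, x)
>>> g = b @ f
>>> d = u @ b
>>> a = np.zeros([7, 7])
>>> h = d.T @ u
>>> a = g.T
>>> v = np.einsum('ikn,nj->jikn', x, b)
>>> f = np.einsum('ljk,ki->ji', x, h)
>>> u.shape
(19, 7)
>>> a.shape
(19, 7)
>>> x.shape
(11, 19, 7)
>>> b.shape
(7, 7)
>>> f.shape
(19, 7)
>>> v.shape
(7, 11, 19, 7)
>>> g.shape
(7, 19)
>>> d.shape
(19, 7)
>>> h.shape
(7, 7)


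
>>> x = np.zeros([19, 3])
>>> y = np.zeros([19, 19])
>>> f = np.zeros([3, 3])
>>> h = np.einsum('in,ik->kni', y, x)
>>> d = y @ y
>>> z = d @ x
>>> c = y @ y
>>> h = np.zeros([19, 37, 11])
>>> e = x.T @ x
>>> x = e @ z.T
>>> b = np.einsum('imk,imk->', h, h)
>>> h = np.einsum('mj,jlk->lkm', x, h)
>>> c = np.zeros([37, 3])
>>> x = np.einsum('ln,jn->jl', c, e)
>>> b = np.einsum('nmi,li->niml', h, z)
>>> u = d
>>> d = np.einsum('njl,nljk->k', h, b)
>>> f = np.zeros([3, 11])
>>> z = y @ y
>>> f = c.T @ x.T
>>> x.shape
(3, 37)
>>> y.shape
(19, 19)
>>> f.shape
(3, 3)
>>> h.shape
(37, 11, 3)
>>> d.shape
(19,)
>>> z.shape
(19, 19)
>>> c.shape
(37, 3)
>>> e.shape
(3, 3)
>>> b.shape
(37, 3, 11, 19)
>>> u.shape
(19, 19)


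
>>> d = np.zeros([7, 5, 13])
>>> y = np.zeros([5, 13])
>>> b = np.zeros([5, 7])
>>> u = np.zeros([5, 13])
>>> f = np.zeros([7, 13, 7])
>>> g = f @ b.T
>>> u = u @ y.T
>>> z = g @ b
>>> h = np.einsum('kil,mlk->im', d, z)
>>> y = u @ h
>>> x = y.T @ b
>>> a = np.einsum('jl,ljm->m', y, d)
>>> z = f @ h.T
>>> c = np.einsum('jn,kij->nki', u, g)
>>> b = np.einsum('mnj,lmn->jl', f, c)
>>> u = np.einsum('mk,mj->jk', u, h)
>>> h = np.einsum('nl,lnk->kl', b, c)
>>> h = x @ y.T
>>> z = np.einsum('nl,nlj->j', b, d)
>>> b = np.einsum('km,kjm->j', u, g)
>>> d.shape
(7, 5, 13)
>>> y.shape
(5, 7)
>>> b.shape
(13,)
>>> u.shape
(7, 5)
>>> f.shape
(7, 13, 7)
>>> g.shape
(7, 13, 5)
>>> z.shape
(13,)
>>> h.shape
(7, 5)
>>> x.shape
(7, 7)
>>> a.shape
(13,)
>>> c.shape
(5, 7, 13)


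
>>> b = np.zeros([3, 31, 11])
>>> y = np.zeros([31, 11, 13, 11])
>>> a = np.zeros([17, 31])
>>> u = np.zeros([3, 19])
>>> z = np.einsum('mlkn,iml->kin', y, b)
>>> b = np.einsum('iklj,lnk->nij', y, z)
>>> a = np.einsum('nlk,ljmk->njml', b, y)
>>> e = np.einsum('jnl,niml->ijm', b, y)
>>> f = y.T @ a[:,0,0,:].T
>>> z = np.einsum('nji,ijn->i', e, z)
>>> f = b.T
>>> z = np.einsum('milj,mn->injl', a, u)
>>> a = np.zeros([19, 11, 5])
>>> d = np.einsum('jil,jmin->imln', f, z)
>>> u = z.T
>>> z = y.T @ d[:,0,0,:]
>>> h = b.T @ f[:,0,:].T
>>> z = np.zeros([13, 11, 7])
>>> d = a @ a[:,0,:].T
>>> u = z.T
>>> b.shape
(3, 31, 11)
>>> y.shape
(31, 11, 13, 11)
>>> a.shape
(19, 11, 5)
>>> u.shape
(7, 11, 13)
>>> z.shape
(13, 11, 7)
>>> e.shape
(11, 3, 13)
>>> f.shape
(11, 31, 3)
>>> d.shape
(19, 11, 19)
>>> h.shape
(11, 31, 11)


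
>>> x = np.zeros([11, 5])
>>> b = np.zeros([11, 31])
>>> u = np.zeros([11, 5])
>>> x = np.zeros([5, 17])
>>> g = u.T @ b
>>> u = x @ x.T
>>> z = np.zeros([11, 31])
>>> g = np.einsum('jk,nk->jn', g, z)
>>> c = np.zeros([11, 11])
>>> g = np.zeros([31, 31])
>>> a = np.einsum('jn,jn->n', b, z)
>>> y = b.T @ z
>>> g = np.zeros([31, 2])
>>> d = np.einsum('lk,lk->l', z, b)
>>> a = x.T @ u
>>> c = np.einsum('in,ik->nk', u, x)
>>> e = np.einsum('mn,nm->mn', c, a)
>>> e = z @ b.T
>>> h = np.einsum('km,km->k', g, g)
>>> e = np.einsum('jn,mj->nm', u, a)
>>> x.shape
(5, 17)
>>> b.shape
(11, 31)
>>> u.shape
(5, 5)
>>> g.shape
(31, 2)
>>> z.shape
(11, 31)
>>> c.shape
(5, 17)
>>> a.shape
(17, 5)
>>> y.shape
(31, 31)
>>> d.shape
(11,)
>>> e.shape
(5, 17)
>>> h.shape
(31,)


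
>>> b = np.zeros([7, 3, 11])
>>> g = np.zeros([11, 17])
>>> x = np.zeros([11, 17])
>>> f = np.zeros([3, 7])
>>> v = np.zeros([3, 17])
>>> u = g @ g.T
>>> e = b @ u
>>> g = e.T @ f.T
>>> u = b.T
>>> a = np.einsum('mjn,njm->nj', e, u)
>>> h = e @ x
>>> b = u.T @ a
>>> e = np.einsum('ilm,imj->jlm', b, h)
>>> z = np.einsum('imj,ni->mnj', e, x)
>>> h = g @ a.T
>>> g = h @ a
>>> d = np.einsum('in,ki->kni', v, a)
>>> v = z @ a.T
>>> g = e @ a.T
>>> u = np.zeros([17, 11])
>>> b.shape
(7, 3, 3)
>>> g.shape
(17, 3, 11)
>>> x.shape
(11, 17)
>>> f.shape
(3, 7)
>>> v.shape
(3, 11, 11)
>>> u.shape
(17, 11)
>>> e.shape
(17, 3, 3)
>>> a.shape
(11, 3)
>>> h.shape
(11, 3, 11)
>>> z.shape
(3, 11, 3)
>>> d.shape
(11, 17, 3)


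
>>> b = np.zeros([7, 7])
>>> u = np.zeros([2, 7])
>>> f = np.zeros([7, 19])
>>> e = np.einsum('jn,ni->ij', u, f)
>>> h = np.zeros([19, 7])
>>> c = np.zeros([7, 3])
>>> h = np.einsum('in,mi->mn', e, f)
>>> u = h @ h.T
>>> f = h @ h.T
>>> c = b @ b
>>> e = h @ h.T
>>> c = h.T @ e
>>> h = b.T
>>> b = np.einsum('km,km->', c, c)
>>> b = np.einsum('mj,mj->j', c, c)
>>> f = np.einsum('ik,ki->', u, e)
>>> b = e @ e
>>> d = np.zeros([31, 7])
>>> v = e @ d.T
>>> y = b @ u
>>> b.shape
(7, 7)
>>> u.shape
(7, 7)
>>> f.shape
()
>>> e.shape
(7, 7)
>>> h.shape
(7, 7)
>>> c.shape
(2, 7)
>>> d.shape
(31, 7)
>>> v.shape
(7, 31)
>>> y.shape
(7, 7)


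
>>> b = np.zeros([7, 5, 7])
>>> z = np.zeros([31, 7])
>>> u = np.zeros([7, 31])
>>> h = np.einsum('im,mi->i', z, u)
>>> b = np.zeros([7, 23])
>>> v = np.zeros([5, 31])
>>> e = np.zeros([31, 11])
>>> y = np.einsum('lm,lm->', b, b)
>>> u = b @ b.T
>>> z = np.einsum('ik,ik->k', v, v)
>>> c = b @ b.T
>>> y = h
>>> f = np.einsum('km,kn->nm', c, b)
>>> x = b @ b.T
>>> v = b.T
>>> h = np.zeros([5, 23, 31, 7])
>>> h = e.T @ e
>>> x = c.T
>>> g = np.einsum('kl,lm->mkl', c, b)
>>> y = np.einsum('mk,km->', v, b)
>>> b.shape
(7, 23)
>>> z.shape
(31,)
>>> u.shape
(7, 7)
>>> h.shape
(11, 11)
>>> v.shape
(23, 7)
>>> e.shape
(31, 11)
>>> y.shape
()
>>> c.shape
(7, 7)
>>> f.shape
(23, 7)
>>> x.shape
(7, 7)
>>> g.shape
(23, 7, 7)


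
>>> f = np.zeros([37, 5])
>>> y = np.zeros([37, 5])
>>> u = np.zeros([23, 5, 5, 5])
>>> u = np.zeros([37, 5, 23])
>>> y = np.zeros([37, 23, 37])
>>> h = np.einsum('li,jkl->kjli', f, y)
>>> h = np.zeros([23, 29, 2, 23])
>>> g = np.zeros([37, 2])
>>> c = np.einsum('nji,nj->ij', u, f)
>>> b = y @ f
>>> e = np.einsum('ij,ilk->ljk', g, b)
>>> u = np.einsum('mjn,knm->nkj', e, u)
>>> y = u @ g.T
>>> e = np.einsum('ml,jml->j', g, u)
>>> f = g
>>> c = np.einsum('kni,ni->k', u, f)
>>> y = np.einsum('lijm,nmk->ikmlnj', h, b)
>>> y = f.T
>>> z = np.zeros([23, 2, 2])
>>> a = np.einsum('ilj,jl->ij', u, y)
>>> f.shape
(37, 2)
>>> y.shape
(2, 37)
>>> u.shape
(5, 37, 2)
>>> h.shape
(23, 29, 2, 23)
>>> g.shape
(37, 2)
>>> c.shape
(5,)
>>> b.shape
(37, 23, 5)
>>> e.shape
(5,)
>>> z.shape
(23, 2, 2)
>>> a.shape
(5, 2)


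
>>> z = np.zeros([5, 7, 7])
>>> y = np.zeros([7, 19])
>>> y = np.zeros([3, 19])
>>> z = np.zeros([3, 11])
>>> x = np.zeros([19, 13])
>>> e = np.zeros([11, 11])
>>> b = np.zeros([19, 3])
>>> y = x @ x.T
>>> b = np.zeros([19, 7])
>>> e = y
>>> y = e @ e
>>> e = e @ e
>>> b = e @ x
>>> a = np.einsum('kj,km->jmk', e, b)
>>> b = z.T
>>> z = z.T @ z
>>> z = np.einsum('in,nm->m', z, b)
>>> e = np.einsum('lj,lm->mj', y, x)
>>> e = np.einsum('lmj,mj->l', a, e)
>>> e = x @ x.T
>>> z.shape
(3,)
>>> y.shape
(19, 19)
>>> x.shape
(19, 13)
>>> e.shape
(19, 19)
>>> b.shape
(11, 3)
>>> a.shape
(19, 13, 19)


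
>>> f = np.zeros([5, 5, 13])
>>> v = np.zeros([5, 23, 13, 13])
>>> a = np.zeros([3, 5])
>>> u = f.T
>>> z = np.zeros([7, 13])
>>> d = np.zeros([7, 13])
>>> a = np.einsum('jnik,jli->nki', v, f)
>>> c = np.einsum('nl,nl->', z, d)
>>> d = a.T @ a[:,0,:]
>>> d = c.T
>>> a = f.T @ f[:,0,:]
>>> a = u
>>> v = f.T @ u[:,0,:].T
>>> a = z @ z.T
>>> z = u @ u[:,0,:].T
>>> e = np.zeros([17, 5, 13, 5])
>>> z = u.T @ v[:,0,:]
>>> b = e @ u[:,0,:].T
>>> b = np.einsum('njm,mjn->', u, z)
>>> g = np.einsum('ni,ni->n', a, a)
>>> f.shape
(5, 5, 13)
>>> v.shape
(13, 5, 13)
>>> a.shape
(7, 7)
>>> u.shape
(13, 5, 5)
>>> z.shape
(5, 5, 13)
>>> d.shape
()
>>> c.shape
()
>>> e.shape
(17, 5, 13, 5)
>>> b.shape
()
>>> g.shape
(7,)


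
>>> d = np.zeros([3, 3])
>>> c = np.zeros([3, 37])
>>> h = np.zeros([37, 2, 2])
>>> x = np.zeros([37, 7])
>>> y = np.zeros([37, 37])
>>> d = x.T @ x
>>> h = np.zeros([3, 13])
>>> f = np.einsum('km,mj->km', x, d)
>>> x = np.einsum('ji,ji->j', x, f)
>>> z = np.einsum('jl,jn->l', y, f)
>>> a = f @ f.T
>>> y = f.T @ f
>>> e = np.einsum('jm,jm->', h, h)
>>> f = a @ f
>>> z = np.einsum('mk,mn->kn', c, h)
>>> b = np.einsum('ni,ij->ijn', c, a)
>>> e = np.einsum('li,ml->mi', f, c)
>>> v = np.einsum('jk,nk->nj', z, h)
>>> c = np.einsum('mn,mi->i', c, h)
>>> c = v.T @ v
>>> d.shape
(7, 7)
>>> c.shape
(37, 37)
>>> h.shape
(3, 13)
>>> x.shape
(37,)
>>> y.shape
(7, 7)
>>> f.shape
(37, 7)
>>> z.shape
(37, 13)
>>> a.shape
(37, 37)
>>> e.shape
(3, 7)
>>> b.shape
(37, 37, 3)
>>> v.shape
(3, 37)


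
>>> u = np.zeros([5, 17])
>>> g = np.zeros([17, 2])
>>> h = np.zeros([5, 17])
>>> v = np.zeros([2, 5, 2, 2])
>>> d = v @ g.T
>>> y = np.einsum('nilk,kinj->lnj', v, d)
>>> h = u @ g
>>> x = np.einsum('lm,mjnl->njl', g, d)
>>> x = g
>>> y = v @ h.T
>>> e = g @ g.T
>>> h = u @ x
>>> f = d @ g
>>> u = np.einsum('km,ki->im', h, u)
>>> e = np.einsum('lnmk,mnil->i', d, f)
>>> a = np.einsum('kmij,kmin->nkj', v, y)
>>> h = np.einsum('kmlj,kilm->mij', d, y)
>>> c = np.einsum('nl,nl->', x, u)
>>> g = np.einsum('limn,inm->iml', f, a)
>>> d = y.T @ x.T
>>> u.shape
(17, 2)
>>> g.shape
(5, 2, 2)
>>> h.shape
(5, 5, 17)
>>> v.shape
(2, 5, 2, 2)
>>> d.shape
(5, 2, 5, 17)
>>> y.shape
(2, 5, 2, 5)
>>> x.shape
(17, 2)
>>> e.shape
(2,)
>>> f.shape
(2, 5, 2, 2)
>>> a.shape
(5, 2, 2)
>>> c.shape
()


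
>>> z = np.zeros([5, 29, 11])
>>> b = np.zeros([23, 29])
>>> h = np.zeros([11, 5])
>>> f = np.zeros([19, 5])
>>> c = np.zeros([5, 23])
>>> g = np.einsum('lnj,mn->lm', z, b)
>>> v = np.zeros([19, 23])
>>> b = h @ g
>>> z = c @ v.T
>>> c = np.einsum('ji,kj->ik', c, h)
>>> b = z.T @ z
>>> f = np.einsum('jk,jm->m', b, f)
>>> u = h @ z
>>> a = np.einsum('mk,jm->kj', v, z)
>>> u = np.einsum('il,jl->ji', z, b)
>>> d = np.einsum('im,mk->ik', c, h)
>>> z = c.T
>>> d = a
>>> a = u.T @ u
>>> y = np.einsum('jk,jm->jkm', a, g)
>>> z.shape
(11, 23)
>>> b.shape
(19, 19)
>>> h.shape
(11, 5)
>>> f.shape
(5,)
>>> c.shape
(23, 11)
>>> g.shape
(5, 23)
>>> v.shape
(19, 23)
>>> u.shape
(19, 5)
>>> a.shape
(5, 5)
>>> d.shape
(23, 5)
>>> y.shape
(5, 5, 23)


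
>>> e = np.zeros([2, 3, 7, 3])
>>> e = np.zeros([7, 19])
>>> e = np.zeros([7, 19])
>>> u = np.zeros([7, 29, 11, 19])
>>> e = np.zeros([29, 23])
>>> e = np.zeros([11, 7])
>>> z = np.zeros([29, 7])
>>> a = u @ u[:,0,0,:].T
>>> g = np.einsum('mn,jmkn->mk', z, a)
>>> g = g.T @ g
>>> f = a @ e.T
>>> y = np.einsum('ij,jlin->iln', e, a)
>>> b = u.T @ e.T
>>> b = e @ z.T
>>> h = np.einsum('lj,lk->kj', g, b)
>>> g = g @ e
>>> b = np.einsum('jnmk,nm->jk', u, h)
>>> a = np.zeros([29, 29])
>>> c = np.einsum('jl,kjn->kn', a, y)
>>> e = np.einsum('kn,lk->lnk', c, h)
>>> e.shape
(29, 7, 11)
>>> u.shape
(7, 29, 11, 19)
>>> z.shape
(29, 7)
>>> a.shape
(29, 29)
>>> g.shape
(11, 7)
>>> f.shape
(7, 29, 11, 11)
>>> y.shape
(11, 29, 7)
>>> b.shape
(7, 19)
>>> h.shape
(29, 11)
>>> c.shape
(11, 7)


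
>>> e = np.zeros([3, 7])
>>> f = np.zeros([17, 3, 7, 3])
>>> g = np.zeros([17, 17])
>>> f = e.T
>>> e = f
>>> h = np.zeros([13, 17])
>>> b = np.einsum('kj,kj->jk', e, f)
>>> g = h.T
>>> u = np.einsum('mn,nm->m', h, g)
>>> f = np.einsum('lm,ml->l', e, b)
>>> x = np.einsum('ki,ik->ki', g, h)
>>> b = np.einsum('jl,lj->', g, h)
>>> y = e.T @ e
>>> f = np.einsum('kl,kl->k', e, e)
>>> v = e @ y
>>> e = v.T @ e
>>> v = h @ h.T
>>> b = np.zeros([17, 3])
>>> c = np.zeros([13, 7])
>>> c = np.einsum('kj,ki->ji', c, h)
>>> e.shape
(3, 3)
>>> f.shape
(7,)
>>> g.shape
(17, 13)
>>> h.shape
(13, 17)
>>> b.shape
(17, 3)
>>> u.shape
(13,)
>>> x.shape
(17, 13)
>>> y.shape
(3, 3)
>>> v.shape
(13, 13)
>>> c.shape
(7, 17)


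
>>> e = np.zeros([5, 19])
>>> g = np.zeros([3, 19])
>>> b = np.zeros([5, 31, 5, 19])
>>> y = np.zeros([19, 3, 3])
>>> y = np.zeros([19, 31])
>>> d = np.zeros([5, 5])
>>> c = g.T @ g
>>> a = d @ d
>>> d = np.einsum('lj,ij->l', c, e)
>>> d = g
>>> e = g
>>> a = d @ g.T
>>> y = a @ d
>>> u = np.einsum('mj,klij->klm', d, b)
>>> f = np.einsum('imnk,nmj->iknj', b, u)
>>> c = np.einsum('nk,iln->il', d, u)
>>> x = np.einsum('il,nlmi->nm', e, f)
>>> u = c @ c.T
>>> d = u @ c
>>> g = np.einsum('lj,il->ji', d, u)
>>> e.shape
(3, 19)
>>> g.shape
(31, 5)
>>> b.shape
(5, 31, 5, 19)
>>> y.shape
(3, 19)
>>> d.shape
(5, 31)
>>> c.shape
(5, 31)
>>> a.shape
(3, 3)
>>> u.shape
(5, 5)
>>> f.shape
(5, 19, 5, 3)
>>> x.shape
(5, 5)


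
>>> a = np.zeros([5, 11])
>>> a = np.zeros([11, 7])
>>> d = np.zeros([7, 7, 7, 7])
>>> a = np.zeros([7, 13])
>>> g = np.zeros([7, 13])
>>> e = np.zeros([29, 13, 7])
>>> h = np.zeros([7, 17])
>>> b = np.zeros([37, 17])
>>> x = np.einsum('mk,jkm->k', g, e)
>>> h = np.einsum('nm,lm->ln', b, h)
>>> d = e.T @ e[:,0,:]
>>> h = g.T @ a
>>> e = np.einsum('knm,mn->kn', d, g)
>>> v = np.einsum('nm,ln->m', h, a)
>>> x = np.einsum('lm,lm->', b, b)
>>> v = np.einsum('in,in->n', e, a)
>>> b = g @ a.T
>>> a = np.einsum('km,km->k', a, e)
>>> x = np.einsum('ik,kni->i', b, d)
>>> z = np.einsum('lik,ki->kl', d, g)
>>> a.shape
(7,)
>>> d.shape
(7, 13, 7)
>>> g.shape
(7, 13)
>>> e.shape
(7, 13)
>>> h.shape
(13, 13)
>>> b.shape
(7, 7)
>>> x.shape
(7,)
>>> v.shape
(13,)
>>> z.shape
(7, 7)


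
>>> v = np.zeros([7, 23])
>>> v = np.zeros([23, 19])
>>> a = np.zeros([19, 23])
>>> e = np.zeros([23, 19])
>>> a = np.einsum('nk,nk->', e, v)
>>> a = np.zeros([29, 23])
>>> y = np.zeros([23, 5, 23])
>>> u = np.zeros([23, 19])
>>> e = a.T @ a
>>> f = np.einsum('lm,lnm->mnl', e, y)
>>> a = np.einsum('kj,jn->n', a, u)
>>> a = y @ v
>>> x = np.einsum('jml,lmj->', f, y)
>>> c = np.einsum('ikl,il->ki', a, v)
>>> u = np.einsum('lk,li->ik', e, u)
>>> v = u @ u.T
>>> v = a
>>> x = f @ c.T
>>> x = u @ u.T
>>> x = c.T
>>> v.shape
(23, 5, 19)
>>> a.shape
(23, 5, 19)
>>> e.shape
(23, 23)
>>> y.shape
(23, 5, 23)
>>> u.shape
(19, 23)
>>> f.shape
(23, 5, 23)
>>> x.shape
(23, 5)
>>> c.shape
(5, 23)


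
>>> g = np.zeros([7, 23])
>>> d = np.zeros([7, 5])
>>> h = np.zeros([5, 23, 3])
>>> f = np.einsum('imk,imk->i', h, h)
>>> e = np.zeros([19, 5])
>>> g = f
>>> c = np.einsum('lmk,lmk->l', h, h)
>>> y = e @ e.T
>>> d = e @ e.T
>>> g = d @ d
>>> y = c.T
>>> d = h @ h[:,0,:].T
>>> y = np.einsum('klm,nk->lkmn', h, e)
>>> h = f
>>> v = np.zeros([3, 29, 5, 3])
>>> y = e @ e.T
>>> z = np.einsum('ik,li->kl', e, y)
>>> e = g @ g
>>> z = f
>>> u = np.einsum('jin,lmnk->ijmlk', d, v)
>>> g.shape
(19, 19)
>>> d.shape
(5, 23, 5)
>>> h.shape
(5,)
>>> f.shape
(5,)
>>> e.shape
(19, 19)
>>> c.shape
(5,)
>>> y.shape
(19, 19)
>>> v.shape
(3, 29, 5, 3)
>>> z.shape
(5,)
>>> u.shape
(23, 5, 29, 3, 3)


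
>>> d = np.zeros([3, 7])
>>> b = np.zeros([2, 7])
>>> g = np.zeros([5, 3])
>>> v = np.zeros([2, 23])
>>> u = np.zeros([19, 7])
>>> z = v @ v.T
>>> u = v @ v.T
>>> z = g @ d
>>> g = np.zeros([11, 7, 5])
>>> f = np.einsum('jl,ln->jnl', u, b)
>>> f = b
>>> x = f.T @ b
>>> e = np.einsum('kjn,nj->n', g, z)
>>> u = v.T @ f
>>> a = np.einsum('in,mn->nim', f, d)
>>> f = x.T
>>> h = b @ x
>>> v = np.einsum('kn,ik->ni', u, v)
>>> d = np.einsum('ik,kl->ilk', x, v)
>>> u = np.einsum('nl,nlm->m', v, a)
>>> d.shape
(7, 2, 7)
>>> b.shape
(2, 7)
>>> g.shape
(11, 7, 5)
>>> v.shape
(7, 2)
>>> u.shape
(3,)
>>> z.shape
(5, 7)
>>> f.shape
(7, 7)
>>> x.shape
(7, 7)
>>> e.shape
(5,)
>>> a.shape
(7, 2, 3)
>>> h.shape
(2, 7)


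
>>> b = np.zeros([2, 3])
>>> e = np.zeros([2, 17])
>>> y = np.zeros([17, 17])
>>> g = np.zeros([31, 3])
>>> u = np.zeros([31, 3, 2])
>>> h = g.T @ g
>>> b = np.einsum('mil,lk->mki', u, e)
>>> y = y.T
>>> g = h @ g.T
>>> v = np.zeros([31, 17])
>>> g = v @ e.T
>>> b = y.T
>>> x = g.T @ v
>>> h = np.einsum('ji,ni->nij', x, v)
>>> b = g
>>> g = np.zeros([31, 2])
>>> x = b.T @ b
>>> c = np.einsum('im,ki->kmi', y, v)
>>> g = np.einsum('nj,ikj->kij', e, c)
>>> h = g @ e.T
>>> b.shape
(31, 2)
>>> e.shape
(2, 17)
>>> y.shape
(17, 17)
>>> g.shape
(17, 31, 17)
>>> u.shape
(31, 3, 2)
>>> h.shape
(17, 31, 2)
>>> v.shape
(31, 17)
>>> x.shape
(2, 2)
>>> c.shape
(31, 17, 17)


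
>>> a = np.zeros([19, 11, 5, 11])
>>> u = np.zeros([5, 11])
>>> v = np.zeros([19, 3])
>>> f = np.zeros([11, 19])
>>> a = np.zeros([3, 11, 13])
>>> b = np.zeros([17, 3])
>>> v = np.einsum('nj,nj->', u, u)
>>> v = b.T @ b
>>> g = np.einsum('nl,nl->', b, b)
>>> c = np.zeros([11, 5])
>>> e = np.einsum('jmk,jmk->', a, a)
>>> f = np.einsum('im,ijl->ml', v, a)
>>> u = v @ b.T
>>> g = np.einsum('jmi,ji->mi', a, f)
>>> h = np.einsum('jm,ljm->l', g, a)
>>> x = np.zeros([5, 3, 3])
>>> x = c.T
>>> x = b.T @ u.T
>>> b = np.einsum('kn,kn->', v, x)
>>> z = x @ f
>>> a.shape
(3, 11, 13)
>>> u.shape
(3, 17)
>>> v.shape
(3, 3)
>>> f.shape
(3, 13)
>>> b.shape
()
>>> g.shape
(11, 13)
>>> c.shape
(11, 5)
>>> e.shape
()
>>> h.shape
(3,)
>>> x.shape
(3, 3)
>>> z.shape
(3, 13)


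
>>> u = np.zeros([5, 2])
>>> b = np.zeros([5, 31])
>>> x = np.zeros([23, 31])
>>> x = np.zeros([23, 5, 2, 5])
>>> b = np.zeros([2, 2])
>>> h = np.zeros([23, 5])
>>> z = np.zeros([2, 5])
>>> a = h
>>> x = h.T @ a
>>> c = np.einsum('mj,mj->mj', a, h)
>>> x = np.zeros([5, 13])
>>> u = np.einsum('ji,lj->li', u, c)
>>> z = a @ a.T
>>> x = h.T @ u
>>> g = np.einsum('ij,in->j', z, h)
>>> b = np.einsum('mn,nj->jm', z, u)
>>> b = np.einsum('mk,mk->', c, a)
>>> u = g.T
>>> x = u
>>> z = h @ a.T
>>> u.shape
(23,)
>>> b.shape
()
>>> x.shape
(23,)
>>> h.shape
(23, 5)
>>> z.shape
(23, 23)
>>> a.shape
(23, 5)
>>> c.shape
(23, 5)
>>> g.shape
(23,)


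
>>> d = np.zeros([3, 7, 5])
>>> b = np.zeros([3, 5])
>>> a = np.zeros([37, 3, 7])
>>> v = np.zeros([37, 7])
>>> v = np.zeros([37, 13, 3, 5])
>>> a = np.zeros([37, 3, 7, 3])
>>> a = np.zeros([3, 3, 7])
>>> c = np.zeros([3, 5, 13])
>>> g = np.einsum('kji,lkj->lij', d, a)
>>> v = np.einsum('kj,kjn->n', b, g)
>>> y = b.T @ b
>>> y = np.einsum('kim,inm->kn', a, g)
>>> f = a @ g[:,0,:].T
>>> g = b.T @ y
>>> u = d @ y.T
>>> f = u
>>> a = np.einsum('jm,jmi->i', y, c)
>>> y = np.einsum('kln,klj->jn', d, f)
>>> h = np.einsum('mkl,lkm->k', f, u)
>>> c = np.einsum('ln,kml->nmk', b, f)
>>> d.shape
(3, 7, 5)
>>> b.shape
(3, 5)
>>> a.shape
(13,)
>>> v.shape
(7,)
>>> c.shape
(5, 7, 3)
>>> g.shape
(5, 5)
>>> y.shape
(3, 5)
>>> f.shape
(3, 7, 3)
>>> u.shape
(3, 7, 3)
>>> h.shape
(7,)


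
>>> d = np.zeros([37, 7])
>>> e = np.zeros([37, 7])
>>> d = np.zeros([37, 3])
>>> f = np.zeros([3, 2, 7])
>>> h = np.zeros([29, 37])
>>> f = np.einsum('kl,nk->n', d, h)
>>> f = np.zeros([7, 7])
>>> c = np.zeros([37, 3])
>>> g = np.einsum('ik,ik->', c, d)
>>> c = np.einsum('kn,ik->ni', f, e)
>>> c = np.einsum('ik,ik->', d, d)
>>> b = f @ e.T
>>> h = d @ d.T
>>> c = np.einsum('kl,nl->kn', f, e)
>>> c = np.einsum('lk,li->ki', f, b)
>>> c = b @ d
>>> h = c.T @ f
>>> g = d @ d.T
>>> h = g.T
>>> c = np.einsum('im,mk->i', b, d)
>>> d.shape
(37, 3)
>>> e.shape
(37, 7)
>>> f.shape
(7, 7)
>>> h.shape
(37, 37)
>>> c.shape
(7,)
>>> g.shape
(37, 37)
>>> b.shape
(7, 37)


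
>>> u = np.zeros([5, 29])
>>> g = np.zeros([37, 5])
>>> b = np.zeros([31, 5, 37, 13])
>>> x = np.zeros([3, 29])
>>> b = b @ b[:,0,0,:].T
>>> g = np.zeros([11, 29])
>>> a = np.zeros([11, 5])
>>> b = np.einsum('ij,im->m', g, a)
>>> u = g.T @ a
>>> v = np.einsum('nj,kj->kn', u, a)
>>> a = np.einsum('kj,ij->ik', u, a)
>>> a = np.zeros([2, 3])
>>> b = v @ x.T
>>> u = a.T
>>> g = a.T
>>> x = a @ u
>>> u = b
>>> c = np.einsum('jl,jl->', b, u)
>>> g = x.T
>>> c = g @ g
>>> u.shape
(11, 3)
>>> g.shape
(2, 2)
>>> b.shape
(11, 3)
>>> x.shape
(2, 2)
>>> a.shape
(2, 3)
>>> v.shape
(11, 29)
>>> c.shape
(2, 2)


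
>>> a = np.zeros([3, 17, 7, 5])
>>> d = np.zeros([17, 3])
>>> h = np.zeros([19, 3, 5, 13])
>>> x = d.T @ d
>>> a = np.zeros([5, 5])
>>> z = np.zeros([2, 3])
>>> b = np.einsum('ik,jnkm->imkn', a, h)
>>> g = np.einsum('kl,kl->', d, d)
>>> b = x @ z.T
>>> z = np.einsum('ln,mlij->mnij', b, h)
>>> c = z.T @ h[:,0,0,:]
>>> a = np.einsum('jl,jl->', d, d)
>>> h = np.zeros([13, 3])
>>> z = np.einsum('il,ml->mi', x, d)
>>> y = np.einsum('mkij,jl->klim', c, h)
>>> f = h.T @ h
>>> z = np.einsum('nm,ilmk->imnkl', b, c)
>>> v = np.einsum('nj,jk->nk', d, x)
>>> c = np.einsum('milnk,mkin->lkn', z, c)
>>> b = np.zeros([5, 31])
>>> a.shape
()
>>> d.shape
(17, 3)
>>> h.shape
(13, 3)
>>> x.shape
(3, 3)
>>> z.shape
(13, 2, 3, 13, 5)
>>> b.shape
(5, 31)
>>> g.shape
()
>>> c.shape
(3, 5, 13)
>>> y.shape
(5, 3, 2, 13)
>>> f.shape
(3, 3)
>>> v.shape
(17, 3)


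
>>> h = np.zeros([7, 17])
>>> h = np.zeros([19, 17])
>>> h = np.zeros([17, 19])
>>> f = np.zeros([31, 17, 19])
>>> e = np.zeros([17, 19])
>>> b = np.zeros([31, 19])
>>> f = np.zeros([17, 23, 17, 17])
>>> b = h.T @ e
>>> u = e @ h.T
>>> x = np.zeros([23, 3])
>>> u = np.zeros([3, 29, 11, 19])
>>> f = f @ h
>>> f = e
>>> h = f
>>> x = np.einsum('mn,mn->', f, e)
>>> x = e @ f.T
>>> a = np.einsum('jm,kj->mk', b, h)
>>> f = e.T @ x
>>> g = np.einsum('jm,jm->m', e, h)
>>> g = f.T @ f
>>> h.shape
(17, 19)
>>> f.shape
(19, 17)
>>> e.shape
(17, 19)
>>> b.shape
(19, 19)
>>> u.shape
(3, 29, 11, 19)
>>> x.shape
(17, 17)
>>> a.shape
(19, 17)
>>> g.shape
(17, 17)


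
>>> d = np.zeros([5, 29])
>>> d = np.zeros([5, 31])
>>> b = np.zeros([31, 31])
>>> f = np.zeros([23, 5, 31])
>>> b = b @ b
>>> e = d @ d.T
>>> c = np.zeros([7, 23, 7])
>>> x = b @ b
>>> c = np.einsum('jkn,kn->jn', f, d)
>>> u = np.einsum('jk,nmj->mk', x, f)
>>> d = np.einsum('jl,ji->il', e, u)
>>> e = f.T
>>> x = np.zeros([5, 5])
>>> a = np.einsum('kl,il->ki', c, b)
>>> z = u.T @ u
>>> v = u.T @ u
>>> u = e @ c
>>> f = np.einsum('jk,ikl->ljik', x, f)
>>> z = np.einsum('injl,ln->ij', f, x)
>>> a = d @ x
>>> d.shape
(31, 5)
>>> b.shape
(31, 31)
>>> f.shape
(31, 5, 23, 5)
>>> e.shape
(31, 5, 23)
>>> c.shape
(23, 31)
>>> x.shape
(5, 5)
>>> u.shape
(31, 5, 31)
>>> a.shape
(31, 5)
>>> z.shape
(31, 23)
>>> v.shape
(31, 31)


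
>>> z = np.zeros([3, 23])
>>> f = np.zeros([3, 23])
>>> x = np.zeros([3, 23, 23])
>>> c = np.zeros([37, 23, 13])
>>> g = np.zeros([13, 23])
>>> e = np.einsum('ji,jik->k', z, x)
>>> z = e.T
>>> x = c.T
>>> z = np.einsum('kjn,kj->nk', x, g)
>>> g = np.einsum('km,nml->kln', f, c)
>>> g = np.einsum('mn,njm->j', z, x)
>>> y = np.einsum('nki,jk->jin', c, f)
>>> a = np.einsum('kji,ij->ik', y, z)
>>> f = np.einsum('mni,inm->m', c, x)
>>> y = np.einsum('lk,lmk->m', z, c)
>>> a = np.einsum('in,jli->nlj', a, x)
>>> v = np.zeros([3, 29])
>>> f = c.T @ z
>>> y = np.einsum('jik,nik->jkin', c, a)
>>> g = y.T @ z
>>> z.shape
(37, 13)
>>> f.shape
(13, 23, 13)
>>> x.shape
(13, 23, 37)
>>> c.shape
(37, 23, 13)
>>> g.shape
(3, 23, 13, 13)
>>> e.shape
(23,)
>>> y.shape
(37, 13, 23, 3)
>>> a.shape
(3, 23, 13)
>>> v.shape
(3, 29)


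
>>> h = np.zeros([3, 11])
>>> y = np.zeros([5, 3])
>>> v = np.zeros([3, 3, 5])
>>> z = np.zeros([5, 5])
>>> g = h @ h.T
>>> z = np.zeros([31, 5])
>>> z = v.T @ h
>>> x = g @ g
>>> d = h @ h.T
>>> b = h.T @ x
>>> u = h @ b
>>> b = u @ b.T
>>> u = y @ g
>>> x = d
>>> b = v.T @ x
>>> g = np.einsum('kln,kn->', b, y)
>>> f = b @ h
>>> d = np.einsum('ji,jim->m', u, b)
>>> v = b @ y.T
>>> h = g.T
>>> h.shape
()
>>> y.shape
(5, 3)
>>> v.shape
(5, 3, 5)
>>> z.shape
(5, 3, 11)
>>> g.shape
()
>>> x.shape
(3, 3)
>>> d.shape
(3,)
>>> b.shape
(5, 3, 3)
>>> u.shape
(5, 3)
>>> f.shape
(5, 3, 11)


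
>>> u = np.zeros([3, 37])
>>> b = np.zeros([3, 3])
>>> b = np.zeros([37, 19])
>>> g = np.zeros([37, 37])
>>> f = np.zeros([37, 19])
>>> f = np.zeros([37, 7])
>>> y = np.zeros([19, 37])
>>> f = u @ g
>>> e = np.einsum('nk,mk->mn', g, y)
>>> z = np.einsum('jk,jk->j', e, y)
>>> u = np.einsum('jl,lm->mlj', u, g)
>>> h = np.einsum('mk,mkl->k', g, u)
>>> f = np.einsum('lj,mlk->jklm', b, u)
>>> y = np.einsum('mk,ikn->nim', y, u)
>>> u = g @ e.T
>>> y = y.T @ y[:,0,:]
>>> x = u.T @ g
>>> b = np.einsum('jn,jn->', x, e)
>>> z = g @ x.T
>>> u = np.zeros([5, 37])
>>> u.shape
(5, 37)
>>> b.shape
()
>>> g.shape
(37, 37)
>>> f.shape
(19, 3, 37, 37)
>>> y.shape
(19, 37, 19)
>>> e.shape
(19, 37)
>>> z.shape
(37, 19)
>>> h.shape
(37,)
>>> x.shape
(19, 37)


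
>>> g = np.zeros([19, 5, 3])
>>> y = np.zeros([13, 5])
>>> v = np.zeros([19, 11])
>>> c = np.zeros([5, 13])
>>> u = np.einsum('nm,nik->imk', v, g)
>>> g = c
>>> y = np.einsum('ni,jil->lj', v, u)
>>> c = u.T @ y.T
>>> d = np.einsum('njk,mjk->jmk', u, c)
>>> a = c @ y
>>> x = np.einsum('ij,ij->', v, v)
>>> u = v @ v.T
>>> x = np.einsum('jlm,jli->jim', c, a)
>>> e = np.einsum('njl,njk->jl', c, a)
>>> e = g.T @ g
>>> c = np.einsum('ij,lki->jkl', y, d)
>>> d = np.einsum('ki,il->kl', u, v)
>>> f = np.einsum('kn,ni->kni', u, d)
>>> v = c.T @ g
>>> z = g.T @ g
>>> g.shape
(5, 13)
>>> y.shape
(3, 5)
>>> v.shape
(11, 3, 13)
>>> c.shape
(5, 3, 11)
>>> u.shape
(19, 19)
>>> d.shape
(19, 11)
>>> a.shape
(3, 11, 5)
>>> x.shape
(3, 5, 3)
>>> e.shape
(13, 13)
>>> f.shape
(19, 19, 11)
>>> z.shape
(13, 13)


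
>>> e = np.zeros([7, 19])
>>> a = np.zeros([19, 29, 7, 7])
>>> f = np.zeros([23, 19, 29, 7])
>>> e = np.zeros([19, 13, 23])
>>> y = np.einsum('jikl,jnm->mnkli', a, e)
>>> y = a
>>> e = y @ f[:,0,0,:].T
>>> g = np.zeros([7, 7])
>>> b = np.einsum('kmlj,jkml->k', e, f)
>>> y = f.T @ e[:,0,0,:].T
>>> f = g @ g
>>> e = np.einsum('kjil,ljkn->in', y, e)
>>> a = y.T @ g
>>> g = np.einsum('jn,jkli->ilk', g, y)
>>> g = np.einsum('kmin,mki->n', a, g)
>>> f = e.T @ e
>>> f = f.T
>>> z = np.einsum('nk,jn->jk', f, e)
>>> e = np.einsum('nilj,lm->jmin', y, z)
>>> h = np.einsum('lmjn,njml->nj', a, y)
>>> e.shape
(19, 23, 29, 7)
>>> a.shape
(19, 19, 29, 7)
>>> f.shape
(23, 23)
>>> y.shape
(7, 29, 19, 19)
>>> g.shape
(7,)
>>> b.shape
(19,)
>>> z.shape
(19, 23)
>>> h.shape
(7, 29)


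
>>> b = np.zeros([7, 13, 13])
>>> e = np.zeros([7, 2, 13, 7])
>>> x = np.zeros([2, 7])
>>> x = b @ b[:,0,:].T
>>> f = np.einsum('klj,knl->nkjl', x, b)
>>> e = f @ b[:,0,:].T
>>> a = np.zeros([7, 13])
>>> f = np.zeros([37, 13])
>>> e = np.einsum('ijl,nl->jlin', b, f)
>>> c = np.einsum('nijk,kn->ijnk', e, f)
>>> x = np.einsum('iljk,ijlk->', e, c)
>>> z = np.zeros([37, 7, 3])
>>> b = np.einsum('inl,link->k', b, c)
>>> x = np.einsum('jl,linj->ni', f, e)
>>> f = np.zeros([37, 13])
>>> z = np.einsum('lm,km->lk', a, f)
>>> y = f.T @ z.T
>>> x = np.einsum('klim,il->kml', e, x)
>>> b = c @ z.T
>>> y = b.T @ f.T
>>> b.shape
(13, 7, 13, 7)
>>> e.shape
(13, 13, 7, 37)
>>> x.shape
(13, 37, 13)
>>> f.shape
(37, 13)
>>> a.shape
(7, 13)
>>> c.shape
(13, 7, 13, 37)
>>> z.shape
(7, 37)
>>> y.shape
(7, 13, 7, 37)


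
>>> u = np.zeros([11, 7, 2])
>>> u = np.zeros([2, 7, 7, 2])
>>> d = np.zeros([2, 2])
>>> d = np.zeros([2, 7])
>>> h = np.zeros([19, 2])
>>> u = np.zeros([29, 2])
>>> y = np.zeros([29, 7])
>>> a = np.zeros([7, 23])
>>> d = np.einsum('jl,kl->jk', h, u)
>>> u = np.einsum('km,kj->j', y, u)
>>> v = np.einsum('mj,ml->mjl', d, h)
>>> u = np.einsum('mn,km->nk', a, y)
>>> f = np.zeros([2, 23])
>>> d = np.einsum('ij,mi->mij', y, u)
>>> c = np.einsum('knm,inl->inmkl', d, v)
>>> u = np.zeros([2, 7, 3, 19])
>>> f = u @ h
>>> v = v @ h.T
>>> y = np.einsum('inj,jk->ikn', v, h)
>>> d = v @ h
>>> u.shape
(2, 7, 3, 19)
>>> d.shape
(19, 29, 2)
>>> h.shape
(19, 2)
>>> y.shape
(19, 2, 29)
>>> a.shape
(7, 23)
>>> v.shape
(19, 29, 19)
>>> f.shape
(2, 7, 3, 2)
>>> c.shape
(19, 29, 7, 23, 2)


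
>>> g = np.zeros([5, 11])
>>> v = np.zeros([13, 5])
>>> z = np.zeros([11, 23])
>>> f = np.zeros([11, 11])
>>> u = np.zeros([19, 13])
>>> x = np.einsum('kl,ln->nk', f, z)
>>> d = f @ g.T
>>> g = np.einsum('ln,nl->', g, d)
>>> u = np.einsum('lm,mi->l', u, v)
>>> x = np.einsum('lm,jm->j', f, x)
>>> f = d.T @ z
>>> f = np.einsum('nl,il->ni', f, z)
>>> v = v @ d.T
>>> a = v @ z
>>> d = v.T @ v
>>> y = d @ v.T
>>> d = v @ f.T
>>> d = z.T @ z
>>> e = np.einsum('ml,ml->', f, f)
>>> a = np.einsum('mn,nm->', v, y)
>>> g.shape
()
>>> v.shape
(13, 11)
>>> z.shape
(11, 23)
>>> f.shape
(5, 11)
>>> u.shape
(19,)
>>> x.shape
(23,)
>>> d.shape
(23, 23)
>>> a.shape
()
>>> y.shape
(11, 13)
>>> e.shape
()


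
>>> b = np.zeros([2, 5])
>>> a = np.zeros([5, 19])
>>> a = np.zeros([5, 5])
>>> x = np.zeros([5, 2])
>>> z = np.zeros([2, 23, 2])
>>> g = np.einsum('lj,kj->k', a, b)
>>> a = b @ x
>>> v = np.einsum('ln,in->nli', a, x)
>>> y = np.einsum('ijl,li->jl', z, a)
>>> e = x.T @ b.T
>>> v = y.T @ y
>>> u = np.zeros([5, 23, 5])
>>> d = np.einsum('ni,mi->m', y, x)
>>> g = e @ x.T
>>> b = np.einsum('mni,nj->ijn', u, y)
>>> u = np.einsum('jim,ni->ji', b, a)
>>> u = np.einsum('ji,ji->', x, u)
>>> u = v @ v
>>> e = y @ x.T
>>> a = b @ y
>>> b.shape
(5, 2, 23)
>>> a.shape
(5, 2, 2)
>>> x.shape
(5, 2)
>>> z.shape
(2, 23, 2)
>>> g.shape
(2, 5)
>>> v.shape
(2, 2)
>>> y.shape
(23, 2)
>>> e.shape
(23, 5)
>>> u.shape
(2, 2)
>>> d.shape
(5,)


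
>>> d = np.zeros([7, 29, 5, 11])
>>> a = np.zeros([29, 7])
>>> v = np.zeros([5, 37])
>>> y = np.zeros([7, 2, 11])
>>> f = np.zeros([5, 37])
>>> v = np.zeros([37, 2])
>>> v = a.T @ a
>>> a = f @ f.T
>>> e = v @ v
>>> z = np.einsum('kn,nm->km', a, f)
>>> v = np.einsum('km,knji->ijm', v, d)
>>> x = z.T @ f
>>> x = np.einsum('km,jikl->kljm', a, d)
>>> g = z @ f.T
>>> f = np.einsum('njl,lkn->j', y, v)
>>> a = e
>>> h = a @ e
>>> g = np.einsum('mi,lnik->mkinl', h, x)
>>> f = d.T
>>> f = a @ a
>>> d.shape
(7, 29, 5, 11)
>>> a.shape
(7, 7)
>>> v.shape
(11, 5, 7)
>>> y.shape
(7, 2, 11)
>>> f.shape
(7, 7)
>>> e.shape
(7, 7)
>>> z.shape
(5, 37)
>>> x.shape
(5, 11, 7, 5)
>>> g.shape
(7, 5, 7, 11, 5)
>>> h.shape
(7, 7)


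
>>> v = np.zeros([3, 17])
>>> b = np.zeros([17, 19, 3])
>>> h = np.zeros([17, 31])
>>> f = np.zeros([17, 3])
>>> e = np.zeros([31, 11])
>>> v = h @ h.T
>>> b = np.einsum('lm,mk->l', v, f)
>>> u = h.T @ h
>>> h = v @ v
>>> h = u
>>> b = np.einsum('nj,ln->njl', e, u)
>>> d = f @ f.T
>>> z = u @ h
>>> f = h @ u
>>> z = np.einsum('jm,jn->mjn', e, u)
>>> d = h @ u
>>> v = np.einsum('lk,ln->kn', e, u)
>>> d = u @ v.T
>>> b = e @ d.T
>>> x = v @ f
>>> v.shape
(11, 31)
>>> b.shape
(31, 31)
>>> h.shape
(31, 31)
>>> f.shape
(31, 31)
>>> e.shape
(31, 11)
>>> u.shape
(31, 31)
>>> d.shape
(31, 11)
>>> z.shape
(11, 31, 31)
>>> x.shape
(11, 31)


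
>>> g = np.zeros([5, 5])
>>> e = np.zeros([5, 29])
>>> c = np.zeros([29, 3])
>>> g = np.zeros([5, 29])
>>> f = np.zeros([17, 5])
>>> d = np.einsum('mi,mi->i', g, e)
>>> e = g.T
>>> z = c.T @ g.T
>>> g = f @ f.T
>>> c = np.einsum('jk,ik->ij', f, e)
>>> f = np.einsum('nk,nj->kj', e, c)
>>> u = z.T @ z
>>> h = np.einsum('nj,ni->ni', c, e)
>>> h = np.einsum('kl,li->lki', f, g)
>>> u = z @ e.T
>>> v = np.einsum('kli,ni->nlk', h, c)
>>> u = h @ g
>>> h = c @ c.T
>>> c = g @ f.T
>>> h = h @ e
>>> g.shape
(17, 17)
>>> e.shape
(29, 5)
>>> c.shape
(17, 5)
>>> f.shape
(5, 17)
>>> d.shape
(29,)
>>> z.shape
(3, 5)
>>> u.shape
(17, 5, 17)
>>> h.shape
(29, 5)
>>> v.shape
(29, 5, 17)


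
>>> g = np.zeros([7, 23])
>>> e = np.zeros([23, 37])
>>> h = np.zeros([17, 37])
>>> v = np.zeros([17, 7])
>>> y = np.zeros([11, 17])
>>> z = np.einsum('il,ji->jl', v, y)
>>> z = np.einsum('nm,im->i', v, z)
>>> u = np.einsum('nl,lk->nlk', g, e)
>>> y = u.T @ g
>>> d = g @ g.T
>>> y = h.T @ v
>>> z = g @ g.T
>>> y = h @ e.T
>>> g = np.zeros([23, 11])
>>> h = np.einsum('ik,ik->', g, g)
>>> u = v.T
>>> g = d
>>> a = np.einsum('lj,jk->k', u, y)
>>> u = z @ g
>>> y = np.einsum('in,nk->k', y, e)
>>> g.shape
(7, 7)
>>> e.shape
(23, 37)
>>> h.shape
()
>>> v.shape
(17, 7)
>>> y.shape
(37,)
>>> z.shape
(7, 7)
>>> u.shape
(7, 7)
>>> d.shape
(7, 7)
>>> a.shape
(23,)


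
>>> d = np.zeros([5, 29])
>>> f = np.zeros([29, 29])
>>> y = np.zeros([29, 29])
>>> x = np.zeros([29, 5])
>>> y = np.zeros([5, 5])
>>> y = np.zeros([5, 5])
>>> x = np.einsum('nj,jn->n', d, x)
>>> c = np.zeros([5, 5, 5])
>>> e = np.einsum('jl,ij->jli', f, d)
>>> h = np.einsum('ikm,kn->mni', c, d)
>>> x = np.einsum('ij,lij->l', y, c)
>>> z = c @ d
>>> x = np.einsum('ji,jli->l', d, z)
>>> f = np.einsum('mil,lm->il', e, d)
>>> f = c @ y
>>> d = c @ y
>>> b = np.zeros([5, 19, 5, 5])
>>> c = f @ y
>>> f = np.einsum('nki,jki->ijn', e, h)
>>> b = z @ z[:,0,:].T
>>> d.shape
(5, 5, 5)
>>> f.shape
(5, 5, 29)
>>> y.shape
(5, 5)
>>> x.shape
(5,)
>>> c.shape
(5, 5, 5)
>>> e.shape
(29, 29, 5)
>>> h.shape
(5, 29, 5)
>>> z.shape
(5, 5, 29)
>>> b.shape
(5, 5, 5)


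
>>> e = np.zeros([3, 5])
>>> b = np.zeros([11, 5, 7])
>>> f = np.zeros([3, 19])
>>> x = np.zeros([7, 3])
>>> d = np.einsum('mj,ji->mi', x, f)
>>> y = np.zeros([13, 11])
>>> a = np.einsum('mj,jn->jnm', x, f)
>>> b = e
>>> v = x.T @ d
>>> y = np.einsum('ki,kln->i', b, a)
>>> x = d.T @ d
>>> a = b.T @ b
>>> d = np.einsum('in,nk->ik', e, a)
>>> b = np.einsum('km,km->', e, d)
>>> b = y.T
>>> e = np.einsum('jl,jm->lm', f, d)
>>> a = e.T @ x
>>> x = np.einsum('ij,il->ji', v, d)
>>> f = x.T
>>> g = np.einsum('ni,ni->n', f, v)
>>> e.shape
(19, 5)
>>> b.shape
(5,)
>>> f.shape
(3, 19)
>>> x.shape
(19, 3)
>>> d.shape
(3, 5)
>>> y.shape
(5,)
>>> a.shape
(5, 19)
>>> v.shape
(3, 19)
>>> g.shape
(3,)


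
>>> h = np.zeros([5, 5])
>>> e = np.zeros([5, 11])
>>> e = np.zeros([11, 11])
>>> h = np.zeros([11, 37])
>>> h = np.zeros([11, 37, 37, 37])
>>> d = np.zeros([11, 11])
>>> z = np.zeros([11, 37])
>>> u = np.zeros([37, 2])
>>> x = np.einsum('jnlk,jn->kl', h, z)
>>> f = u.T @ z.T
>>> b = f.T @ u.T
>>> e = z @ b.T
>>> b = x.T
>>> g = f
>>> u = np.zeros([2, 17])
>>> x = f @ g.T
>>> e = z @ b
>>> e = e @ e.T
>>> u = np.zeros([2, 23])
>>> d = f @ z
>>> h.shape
(11, 37, 37, 37)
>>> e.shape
(11, 11)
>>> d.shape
(2, 37)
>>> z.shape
(11, 37)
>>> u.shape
(2, 23)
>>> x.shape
(2, 2)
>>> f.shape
(2, 11)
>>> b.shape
(37, 37)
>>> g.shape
(2, 11)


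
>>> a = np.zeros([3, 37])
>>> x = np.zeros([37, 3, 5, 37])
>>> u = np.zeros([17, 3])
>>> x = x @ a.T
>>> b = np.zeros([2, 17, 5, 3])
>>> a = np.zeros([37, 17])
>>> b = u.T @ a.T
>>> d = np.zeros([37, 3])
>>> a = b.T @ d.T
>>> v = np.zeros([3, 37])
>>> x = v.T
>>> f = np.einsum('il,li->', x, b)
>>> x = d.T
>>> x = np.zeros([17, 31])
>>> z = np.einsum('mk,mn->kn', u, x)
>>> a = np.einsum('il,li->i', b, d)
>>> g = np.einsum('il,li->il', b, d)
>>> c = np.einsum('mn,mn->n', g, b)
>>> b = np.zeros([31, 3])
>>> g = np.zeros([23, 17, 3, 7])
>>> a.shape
(3,)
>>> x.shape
(17, 31)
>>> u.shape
(17, 3)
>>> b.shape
(31, 3)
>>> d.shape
(37, 3)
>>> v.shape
(3, 37)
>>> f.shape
()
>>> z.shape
(3, 31)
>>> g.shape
(23, 17, 3, 7)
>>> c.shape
(37,)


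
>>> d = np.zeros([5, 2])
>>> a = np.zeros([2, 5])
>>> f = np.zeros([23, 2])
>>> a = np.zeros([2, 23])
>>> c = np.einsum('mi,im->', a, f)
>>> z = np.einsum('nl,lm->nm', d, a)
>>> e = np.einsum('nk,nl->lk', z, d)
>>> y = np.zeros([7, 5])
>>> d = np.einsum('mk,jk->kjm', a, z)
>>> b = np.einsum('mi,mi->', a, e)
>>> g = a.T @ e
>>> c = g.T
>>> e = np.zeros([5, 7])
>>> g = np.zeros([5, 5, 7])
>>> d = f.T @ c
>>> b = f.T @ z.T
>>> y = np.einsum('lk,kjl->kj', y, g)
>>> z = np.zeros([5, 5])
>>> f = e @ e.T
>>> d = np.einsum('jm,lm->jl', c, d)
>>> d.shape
(23, 2)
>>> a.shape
(2, 23)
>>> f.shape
(5, 5)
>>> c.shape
(23, 23)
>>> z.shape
(5, 5)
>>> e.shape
(5, 7)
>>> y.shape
(5, 5)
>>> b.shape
(2, 5)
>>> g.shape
(5, 5, 7)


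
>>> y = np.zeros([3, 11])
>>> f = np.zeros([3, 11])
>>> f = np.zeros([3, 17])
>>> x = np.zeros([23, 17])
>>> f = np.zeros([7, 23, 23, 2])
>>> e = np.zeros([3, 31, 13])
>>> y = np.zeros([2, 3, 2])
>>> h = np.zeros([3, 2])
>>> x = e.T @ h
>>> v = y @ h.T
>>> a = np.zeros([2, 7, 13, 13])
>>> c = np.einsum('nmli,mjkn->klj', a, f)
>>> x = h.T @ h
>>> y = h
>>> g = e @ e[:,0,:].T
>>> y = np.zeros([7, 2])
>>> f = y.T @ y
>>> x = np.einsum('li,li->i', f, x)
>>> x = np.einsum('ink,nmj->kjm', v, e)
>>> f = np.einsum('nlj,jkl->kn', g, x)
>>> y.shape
(7, 2)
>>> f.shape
(13, 3)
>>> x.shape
(3, 13, 31)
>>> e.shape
(3, 31, 13)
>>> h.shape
(3, 2)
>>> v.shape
(2, 3, 3)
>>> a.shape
(2, 7, 13, 13)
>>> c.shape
(23, 13, 23)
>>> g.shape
(3, 31, 3)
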